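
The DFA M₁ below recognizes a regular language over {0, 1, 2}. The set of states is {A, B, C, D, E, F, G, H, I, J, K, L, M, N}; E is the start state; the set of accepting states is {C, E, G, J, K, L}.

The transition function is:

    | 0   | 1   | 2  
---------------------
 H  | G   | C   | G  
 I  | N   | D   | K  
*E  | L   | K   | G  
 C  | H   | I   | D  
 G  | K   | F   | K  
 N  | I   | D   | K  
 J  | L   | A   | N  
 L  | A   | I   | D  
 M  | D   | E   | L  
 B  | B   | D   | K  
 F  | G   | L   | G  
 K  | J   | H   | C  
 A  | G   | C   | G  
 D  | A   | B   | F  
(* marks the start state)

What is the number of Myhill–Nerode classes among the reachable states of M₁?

First remove the unreachable states {M}; 13 states remain.
Start with accepting vs non-accepting: {C,E,G,J,K,L} | {A,B,D,F,H,I,N}.
On input 0, block {C,E,G,J,K,L} splits into {E,G,J,K} and {C,L}.
Split {E,G,J,K} by δ(·,0) → {E,J} and {G,K}.
Refine {E,J} on symbol 1: members go to different blocks, giving {E} and {J}.
Refine {A,B,D,F,H,I,N} on symbol 0: members go to different blocks, giving {B,D,I,N} and {A,F,H}.
Refine {B,D,I,N} on symbol 0: members go to different blocks, giving {B,I,N} and {D}.
On input 0, block {G,K} splits into {G} and {K}.
No further refinement is possible. Final partition (8 blocks): {E} | {B,I,N} | {C,L} | {G} | {J} | {A,F,H} | {D} | {K}.

8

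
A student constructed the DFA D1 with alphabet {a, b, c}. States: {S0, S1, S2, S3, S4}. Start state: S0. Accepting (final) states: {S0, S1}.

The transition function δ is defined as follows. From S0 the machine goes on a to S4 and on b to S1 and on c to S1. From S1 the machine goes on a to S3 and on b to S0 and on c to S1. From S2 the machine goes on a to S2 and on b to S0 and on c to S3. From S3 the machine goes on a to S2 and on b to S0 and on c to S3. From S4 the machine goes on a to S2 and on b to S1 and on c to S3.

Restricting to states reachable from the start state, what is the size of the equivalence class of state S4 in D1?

Every state is reachable, so we keep all 5.
Start with accepting vs non-accepting: {S0,S1} | {S2,S3,S4}.
The partition is now stable with 2 blocks: {S0,S1} | {S2,S3,S4}.
State S4 belongs to the block {S2,S3,S4}, which has 3 states.

3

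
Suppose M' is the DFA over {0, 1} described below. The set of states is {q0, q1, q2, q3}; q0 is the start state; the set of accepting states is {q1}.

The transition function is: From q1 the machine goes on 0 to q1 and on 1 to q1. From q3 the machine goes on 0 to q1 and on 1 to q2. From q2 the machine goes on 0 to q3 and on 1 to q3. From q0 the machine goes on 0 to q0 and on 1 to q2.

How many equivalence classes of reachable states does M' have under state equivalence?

4

All states are reachable from the start state.
Initial partition by acceptance: {q1} | {q0,q2,q3}.
On input 0, block {q0,q2,q3} splits into {q0,q2} and {q3}.
On input 0, block {q0,q2} splits into {q0} and {q2}.
The partition is now stable with 4 blocks: {q1} | {q0} | {q3} | {q2}.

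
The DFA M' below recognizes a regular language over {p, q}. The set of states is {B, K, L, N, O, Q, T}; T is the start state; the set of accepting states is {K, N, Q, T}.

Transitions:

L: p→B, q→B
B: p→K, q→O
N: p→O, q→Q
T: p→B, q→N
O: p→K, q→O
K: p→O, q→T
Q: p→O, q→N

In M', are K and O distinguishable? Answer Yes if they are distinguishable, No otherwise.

Yes

Reachable states from the start: {B,K,N,O,Q,T}. Unreachable: {L} — drop them.
Initial partition by acceptance: {K,N,Q,T} | {B,O}.
No further refinement is possible. Final partition (2 blocks): {K,N,Q,T} | {B,O}.
K and O end up in different blocks, so they are distinguishable. For instance, the string 'ε' is accepted from only K.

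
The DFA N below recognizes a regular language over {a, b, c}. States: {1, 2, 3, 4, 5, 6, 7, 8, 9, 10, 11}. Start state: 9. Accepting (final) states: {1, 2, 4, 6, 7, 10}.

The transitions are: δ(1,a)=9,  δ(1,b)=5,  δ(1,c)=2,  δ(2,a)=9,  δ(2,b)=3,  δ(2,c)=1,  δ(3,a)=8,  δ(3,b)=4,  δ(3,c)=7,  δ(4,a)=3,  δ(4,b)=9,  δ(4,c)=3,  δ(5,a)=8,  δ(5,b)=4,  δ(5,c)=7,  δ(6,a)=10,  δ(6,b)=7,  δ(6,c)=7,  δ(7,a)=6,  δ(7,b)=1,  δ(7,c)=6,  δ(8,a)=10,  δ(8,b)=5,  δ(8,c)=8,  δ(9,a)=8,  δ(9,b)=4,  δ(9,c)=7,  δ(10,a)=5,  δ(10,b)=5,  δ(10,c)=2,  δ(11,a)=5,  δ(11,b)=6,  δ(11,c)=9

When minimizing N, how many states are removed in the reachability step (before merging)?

BFS from 9 reaches {1, 2, 3, 4, 5, 6, 7, 8, 9, 10}; the 1 state(s) 11 are never visited.

1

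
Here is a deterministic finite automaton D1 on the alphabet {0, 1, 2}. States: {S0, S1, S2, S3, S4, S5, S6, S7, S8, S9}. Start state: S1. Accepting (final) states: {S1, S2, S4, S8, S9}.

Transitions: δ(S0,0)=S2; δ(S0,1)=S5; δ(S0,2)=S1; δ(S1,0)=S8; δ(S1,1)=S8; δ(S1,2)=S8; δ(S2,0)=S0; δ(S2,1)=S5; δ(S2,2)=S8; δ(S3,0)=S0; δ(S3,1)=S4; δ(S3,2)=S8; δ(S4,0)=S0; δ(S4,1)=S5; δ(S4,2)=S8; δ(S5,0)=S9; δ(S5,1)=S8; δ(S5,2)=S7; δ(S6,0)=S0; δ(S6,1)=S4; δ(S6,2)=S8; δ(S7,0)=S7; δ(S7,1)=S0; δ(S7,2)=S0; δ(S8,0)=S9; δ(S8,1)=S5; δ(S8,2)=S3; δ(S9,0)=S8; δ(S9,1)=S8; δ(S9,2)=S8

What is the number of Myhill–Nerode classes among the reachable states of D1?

7

Reachable states from the start: {S0,S1,S2,S3,S4,S5,S7,S8,S9}. Unreachable: {S6} — drop them.
Start with accepting vs non-accepting: {S1,S2,S4,S8,S9} | {S0,S3,S5,S7}.
On input 0, block {S1,S2,S4,S8,S9} splits into {S1,S8,S9} and {S2,S4}.
On input 1, block {S1,S8,S9} splits into {S1,S9} and {S8}.
On input 0, block {S0,S3,S5,S7} splits into {S3,S7} and {S0} and {S5}.
Refine {S3,S7} on symbol 0: members go to different blocks, giving {S3} and {S7}.
The partition is now stable with 7 blocks: {S1,S9} | {S3} | {S2,S4} | {S8} | {S0} | {S5} | {S7}.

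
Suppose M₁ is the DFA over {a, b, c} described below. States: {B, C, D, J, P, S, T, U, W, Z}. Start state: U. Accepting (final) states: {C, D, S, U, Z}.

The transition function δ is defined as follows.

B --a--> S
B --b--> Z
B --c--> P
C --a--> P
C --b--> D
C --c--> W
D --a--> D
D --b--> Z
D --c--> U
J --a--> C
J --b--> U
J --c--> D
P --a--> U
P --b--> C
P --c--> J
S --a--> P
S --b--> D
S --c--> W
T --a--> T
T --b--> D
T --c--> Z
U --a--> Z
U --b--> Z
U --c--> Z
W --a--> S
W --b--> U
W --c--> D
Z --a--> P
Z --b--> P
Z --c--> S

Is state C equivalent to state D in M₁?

Reachable states from the start: {C,D,J,P,S,U,W,Z}. Unreachable: {B,T} — drop them.
Start with accepting vs non-accepting: {C,D,S,U,Z} | {J,P,W}.
Split {C,D,S,U,Z} by δ(·,a) → {C,S,Z} and {D,U}.
On input b, block {C,S,Z} splits into {C,S} and {Z}.
Split {J,P,W} by δ(·,a) → {J,W} and {P}.
Refine {D,U} on symbol a: members go to different blocks, giving {U} and {D}.
No further refinement is possible. Final partition (6 blocks): {C,S} | {J,W} | {U} | {Z} | {P} | {D}.
C and D end up in different blocks, so they are distinguishable. For instance, the string 'a' is accepted from only D.

No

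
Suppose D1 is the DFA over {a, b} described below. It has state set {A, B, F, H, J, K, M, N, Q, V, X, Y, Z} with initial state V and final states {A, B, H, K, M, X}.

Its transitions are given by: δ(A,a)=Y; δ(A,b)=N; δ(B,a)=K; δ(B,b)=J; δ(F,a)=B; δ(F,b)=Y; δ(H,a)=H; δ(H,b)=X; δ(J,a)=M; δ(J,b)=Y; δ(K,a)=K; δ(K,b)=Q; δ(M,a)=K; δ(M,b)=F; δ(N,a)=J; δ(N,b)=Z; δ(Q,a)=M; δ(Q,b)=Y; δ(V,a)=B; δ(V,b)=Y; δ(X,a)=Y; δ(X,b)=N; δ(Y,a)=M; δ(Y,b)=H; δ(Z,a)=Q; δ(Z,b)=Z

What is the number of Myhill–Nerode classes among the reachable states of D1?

Reachable states from the start: {B,F,H,J,K,M,N,Q,V,X,Y,Z}. Unreachable: {A} — drop them.
Start with accepting vs non-accepting: {B,H,K,M,X} | {F,J,N,Q,V,Y,Z}.
Refine {B,H,K,M,X} on symbol a: members go to different blocks, giving {B,H,K,M} and {X}.
Refine {B,H,K,M} on symbol b: members go to different blocks, giving {B,K,M} and {H}.
Refine {F,J,N,Q,V,Y,Z} on symbol a: members go to different blocks, giving {F,J,Q,V,Y} and {N,Z}.
Split {F,J,Q,V,Y} by δ(·,b) → {F,J,Q,V} and {Y}.
The partition is now stable with 6 blocks: {B,K,M} | {F,J,Q,V} | {X} | {H} | {N,Z} | {Y}.

6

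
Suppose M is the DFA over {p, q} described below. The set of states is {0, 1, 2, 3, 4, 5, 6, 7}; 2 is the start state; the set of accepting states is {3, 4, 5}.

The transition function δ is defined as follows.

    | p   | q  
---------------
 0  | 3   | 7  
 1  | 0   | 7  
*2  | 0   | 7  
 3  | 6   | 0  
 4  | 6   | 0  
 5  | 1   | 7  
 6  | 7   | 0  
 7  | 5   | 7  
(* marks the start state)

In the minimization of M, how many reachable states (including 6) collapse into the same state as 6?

3

States {4} cannot be reached from the start state, so discard them.
P0 = {3,5} | {0,1,2,6,7}.
Refine {0,1,2,6,7} on symbol p: members go to different blocks, giving {1,2,6} and {0,7}.
The partition is now stable with 3 blocks: {3,5} | {1,2,6} | {0,7}.
State 6 belongs to the block {1,2,6}, which has 3 states.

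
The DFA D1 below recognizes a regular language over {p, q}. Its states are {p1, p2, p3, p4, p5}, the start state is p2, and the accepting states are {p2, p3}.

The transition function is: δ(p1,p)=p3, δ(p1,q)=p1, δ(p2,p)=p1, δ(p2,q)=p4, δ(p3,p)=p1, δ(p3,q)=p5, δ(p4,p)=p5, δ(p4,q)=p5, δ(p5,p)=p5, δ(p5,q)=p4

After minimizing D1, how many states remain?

Every state is reachable, so we keep all 5.
Start with accepting vs non-accepting: {p2,p3} | {p1,p4,p5}.
Split {p1,p4,p5} by δ(·,p) → {p4,p5} and {p1}.
Stable partition: {p2,p3} | {p4,p5} | {p1} — 3 equivalence classes.

3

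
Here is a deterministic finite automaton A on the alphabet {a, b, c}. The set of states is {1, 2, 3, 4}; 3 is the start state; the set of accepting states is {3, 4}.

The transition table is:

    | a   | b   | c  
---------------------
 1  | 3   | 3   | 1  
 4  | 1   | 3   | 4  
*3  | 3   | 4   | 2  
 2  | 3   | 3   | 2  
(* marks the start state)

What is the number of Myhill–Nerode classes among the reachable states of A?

Initial partition by acceptance: {3,4} | {1,2}.
Refine {3,4} on symbol a: members go to different blocks, giving {3} and {4}.
Stable partition: {3} | {1,2} | {4} — 3 equivalence classes.

3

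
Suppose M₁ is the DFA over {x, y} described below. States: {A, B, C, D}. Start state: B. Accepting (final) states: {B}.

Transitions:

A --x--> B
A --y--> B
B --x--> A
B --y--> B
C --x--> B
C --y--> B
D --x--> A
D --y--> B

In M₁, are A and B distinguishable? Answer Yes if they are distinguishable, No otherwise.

Yes

States {C,D} cannot be reached from the start state, so discard them.
Start with accepting vs non-accepting: {B} | {A}.
The partition is now stable with 2 blocks: {B} | {A}.
A and B end up in different blocks, so they are distinguishable. For instance, the string 'ε' is accepted from only B.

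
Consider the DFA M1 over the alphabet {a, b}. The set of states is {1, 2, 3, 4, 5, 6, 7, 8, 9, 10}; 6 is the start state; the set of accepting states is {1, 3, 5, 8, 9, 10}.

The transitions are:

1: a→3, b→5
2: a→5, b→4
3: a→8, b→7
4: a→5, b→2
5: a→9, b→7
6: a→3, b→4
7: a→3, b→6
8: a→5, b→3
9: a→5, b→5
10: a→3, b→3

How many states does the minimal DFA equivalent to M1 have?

3

First remove the unreachable states {1,10}; 8 states remain.
P0 = {3,5,8,9} | {2,4,6,7}.
Split {3,5,8,9} by δ(·,b) → {3,5} and {8,9}.
The partition is now stable with 3 blocks: {3,5} | {2,4,6,7} | {8,9}.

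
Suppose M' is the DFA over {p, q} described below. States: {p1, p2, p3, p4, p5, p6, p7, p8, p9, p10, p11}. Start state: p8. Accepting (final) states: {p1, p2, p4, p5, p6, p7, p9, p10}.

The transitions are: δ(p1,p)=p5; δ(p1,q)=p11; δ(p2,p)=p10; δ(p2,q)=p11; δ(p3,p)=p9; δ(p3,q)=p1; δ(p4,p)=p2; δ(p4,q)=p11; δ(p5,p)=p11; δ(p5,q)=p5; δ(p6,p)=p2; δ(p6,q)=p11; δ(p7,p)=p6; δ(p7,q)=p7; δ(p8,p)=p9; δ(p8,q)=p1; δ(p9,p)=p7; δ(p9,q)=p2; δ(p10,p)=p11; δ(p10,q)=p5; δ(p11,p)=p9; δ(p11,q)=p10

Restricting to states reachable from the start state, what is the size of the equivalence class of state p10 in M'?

2

States {p3,p4} cannot be reached from the start state, so discard them.
Initial partition by acceptance: {p1,p2,p5,p6,p7,p9,p10} | {p8,p11}.
Split {p1,p2,p5,p6,p7,p9,p10} by δ(·,p) → {p1,p2,p6,p7,p9} and {p5,p10}.
Split {p1,p2,p6,p7,p9} by δ(·,p) → {p6,p7,p9} and {p1,p2}.
On input p, block {p6,p7,p9} splits into {p7,p9} and {p6}.
Refine {p7,p9} on symbol p: members go to different blocks, giving {p7} and {p9}.
On input q, block {p8,p11} splits into {p8} and {p11}.
The partition is now stable with 7 blocks: {p7} | {p8} | {p5,p10} | {p1,p2} | {p6} | {p9} | {p11}.
State p10 belongs to the block {p5,p10}, which has 2 states.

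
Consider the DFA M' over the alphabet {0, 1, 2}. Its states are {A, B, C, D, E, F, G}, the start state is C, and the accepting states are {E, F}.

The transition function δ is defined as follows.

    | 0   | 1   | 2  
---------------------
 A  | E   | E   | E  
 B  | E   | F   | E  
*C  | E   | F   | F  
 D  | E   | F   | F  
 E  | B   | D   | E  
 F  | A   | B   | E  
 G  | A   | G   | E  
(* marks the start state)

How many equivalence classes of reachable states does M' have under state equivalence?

2

Reachable states from the start: {A,B,C,D,E,F}. Unreachable: {G} — drop them.
Initial partition by acceptance: {E,F} | {A,B,C,D}.
No further refinement is possible. Final partition (2 blocks): {E,F} | {A,B,C,D}.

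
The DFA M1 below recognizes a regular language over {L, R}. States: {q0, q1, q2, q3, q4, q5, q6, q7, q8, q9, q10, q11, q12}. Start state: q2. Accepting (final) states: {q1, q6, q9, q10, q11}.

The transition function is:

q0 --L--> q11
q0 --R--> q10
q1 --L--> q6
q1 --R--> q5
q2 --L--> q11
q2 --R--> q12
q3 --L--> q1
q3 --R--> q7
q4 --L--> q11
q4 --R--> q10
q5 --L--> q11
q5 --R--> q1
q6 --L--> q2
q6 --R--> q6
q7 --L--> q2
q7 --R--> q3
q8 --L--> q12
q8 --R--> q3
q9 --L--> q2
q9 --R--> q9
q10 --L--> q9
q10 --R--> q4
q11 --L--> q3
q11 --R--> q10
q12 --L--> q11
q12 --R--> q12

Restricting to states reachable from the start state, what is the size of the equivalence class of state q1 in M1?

States {q0,q8} cannot be reached from the start state, so discard them.
P0 = {q1,q6,q9,q10,q11} | {q2,q3,q4,q5,q7,q12}.
On input L, block {q1,q6,q9,q10,q11} splits into {q6,q9,q11} and {q1,q10}.
Split {q6,q9,q11} by δ(·,R) → {q6,q9} and {q11}.
Refine {q2,q3,q4,q5,q7,q12} on symbol L: members go to different blocks, giving {q2,q4,q5,q12} and {q3} and {q7}.
On input R, block {q2,q4,q5,q12} splits into {q2,q12} and {q4,q5}.
The partition is now stable with 7 blocks: {q6,q9} | {q2,q12} | {q1,q10} | {q11} | {q3} | {q7} | {q4,q5}.
The equivalence class containing q1 is {q1,q10}, of size 2.

2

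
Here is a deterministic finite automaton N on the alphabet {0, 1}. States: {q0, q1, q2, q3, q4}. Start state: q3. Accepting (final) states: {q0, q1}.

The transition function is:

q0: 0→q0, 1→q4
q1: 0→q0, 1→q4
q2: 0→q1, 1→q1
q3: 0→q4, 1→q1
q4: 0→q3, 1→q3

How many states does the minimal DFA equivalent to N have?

3

First remove the unreachable states {q2}; 4 states remain.
Start with accepting vs non-accepting: {q0,q1} | {q3,q4}.
On input 1, block {q3,q4} splits into {q3} and {q4}.
The partition is now stable with 3 blocks: {q0,q1} | {q3} | {q4}.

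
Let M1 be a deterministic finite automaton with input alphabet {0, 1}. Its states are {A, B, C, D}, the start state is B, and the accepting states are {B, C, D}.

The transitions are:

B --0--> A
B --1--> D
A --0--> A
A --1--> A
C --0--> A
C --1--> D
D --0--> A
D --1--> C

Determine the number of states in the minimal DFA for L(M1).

2

All states are reachable from the start state.
Initial partition by acceptance: {B,C,D} | {A}.
Stable partition: {B,C,D} | {A} — 2 equivalence classes.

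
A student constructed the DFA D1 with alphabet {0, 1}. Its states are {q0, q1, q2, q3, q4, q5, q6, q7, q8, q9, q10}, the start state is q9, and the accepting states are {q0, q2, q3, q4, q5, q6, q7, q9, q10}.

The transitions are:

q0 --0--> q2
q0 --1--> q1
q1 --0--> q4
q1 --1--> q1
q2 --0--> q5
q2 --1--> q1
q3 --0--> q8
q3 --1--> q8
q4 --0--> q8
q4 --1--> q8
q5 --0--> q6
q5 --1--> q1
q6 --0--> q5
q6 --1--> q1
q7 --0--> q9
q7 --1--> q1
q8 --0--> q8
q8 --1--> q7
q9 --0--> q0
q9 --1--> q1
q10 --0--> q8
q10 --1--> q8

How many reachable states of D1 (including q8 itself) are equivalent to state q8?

1

Reachable states from the start: {q0,q1,q2,q4,q5,q6,q7,q8,q9}. Unreachable: {q3,q10} — drop them.
Initial partition by acceptance: {q0,q2,q4,q5,q6,q7,q9} | {q1,q8}.
Split {q0,q2,q4,q5,q6,q7,q9} by δ(·,0) → {q0,q2,q5,q6,q7,q9} and {q4}.
On input 0, block {q1,q8} splits into {q1} and {q8}.
Stable partition: {q0,q2,q5,q6,q7,q9} | {q1} | {q4} | {q8} — 4 equivalence classes.
The equivalence class containing q8 is {q8}, of size 1.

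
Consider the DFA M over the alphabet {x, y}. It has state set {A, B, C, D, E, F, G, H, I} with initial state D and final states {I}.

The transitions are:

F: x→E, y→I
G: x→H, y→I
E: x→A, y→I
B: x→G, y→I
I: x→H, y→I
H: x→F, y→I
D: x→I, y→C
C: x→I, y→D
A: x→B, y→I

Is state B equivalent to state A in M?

Yes

Start with accepting vs non-accepting: {I} | {A,B,C,D,E,F,G,H}.
On input x, block {A,B,C,D,E,F,G,H} splits into {A,B,E,F,G,H} and {C,D}.
No further refinement is possible. Final partition (3 blocks): {I} | {A,B,E,F,G,H} | {C,D}.
B and A lie in the same block of the stable partition, so they are equivalent — no string distinguishes them.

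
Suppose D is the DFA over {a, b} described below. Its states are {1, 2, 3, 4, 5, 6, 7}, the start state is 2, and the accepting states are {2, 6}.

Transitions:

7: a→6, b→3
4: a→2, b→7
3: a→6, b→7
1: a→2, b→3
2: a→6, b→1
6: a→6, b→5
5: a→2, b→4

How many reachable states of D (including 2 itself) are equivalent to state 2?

2

Every state is reachable, so we keep all 7.
Initial partition by acceptance: {2,6} | {1,3,4,5,7}.
No further refinement is possible. Final partition (2 blocks): {2,6} | {1,3,4,5,7}.
The equivalence class containing 2 is {2,6}, of size 2.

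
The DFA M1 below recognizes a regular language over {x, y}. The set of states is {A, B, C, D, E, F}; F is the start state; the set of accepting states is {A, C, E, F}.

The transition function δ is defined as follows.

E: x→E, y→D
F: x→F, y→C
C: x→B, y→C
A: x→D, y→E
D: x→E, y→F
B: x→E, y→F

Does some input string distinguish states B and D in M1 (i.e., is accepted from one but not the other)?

No

First remove the unreachable states {A}; 5 states remain.
Start with accepting vs non-accepting: {C,E,F} | {B,D}.
Split {C,E,F} by δ(·,x) → {E,F} and {C}.
Refine {E,F} on symbol y: members go to different blocks, giving {E} and {F}.
Stable partition: {E} | {B,D} | {C} | {F} — 4 equivalence classes.
B and D lie in the same block of the stable partition, so they are equivalent — no string distinguishes them.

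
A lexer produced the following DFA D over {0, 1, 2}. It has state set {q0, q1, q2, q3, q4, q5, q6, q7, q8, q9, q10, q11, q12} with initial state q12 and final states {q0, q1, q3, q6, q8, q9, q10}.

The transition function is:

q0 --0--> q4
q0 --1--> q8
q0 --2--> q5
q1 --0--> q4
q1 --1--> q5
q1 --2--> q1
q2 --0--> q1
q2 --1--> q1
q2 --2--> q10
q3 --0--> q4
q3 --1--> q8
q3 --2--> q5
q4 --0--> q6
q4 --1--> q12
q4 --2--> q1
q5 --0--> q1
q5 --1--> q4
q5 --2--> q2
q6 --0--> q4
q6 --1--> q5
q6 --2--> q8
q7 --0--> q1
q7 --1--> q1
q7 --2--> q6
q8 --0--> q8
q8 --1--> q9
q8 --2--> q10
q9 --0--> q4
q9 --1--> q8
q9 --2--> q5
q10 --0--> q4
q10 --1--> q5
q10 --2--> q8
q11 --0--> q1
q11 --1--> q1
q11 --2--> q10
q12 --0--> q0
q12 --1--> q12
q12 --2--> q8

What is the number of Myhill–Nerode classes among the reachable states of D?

8

Reachable states from the start: {q0,q1,q2,q4,q5,q6,q8,q9,q10,q12}. Unreachable: {q3,q7,q11} — drop them.
Initial partition by acceptance: {q0,q1,q6,q8,q9,q10} | {q2,q4,q5,q12}.
On input 0, block {q0,q1,q6,q8,q9,q10} splits into {q0,q1,q6,q9,q10} and {q8}.
On input 1, block {q0,q1,q6,q9,q10} splits into {q1,q6,q10} and {q0,q9}.
Split {q1,q6,q10} by δ(·,2) → {q6,q10} and {q1}.
Refine {q2,q4,q5,q12} on symbol 0: members go to different blocks, giving {q2,q5} and {q4} and {q12}.
Refine {q2,q5} on symbol 1: members go to different blocks, giving {q2} and {q5}.
The partition is now stable with 8 blocks: {q6,q10} | {q2} | {q8} | {q0,q9} | {q1} | {q4} | {q12} | {q5}.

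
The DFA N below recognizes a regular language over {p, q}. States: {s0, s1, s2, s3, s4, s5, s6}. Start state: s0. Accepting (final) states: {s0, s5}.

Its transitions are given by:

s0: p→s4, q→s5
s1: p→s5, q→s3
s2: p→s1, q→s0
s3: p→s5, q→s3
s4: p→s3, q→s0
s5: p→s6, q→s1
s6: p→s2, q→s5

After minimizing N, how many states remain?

All states are reachable from the start state.
Start with accepting vs non-accepting: {s0,s5} | {s1,s2,s3,s4,s6}.
Refine {s0,s5} on symbol q: members go to different blocks, giving {s0} and {s5}.
Refine {s1,s2,s3,s4,s6} on symbol p: members go to different blocks, giving {s2,s4,s6} and {s1,s3}.
Refine {s2,s4,s6} on symbol p: members go to different blocks, giving {s2,s4} and {s6}.
No further refinement is possible. Final partition (5 blocks): {s0} | {s2,s4} | {s5} | {s1,s3} | {s6}.

5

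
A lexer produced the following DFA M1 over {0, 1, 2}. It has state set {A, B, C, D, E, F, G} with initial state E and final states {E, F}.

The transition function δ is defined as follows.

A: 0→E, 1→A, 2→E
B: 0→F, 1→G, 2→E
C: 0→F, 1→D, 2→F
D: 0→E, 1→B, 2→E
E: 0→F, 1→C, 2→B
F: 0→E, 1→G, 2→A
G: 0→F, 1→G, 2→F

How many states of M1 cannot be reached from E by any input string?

Every one of the 7 states is reachable from E.

0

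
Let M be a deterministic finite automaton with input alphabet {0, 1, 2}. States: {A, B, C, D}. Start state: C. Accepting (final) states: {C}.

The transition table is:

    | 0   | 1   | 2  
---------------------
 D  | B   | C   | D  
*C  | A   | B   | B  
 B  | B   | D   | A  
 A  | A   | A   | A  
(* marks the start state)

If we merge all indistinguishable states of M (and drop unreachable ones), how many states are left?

4

Every state is reachable, so we keep all 4.
Initial partition by acceptance: {C} | {A,B,D}.
Refine {A,B,D} on symbol 1: members go to different blocks, giving {A,B} and {D}.
Split {A,B} by δ(·,1) → {A} and {B}.
Stable partition: {C} | {A} | {D} | {B} — 4 equivalence classes.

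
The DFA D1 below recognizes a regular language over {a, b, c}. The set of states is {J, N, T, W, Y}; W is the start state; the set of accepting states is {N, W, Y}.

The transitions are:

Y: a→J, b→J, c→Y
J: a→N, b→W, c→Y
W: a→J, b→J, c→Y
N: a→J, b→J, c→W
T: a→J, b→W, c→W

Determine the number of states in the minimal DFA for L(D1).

Reachable states from the start: {J,N,W,Y}. Unreachable: {T} — drop them.
Initial partition by acceptance: {N,W,Y} | {J}.
No further refinement is possible. Final partition (2 blocks): {N,W,Y} | {J}.

2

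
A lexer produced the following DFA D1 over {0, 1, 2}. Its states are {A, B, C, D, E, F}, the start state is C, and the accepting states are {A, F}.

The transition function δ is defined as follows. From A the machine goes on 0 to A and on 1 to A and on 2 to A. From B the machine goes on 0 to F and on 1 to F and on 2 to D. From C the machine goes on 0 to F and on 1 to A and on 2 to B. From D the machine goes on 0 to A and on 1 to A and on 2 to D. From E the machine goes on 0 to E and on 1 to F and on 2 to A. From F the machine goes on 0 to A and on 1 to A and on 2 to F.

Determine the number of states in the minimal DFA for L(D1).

2

States {E} cannot be reached from the start state, so discard them.
Initial partition by acceptance: {A,F} | {B,C,D}.
The partition is now stable with 2 blocks: {A,F} | {B,C,D}.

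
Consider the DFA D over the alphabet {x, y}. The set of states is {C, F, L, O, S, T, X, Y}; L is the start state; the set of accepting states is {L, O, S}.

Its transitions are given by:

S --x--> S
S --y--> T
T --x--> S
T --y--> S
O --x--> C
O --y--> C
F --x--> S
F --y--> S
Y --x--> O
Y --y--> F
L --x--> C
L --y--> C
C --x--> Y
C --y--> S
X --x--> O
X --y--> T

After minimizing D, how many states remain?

Reachable states from the start: {C,F,L,O,S,T,Y}. Unreachable: {X} — drop them.
Start with accepting vs non-accepting: {L,O,S} | {C,F,T,Y}.
Split {L,O,S} by δ(·,x) → {L,O} and {S}.
Split {C,F,T,Y} by δ(·,x) → {F,T} and {C} and {Y}.
No further refinement is possible. Final partition (5 blocks): {L,O} | {F,T} | {S} | {C} | {Y}.

5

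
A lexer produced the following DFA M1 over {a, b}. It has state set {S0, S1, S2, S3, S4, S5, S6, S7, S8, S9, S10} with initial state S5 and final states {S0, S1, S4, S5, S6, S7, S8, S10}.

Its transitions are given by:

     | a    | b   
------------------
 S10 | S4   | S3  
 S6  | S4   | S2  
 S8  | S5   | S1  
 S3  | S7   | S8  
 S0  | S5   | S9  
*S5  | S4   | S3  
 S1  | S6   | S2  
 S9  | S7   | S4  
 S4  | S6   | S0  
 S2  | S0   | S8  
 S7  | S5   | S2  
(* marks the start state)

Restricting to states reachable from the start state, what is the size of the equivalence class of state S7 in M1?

3

States {S10} cannot be reached from the start state, so discard them.
P0 = {S0,S1,S4,S5,S6,S7,S8} | {S2,S3,S9}.
On input b, block {S0,S1,S4,S5,S6,S7,S8} splits into {S0,S1,S5,S6,S7} and {S4,S8}.
Split {S0,S1,S5,S6,S7} by δ(·,a) → {S0,S1,S7} and {S5,S6}.
Stable partition: {S0,S1,S7} | {S2,S3,S9} | {S4,S8} | {S5,S6} — 4 equivalence classes.
State S7 belongs to the block {S0,S1,S7}, which has 3 states.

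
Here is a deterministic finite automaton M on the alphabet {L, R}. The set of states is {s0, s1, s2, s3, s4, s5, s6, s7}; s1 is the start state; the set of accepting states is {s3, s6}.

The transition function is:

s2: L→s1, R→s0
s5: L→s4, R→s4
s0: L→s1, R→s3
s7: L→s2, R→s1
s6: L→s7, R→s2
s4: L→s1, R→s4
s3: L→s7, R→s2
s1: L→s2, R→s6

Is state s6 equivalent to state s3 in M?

States {s4,s5} cannot be reached from the start state, so discard them.
Initial partition by acceptance: {s3,s6} | {s0,s1,s2,s7}.
Split {s0,s1,s2,s7} by δ(·,R) → {s0,s1} and {s2,s7}.
Refine {s0,s1} on symbol L: members go to different blocks, giving {s0} and {s1}.
On input L, block {s2,s7} splits into {s2} and {s7}.
Stable partition: {s3,s6} | {s0} | {s2} | {s1} | {s7} — 5 equivalence classes.
s6 and s3 lie in the same block of the stable partition, so they are equivalent — no string distinguishes them.

Yes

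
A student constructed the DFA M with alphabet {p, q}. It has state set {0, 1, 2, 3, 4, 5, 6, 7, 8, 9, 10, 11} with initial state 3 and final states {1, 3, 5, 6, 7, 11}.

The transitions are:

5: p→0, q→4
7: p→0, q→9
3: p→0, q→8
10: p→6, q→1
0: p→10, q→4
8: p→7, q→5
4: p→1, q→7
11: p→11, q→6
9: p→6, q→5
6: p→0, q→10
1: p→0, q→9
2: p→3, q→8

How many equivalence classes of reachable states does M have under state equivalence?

States {2,11} cannot be reached from the start state, so discard them.
Start with accepting vs non-accepting: {1,3,5,6,7} | {0,4,8,9,10}.
Refine {0,4,8,9,10} on symbol p: members go to different blocks, giving {4,8,9,10} and {0}.
Stable partition: {1,3,5,6,7} | {4,8,9,10} | {0} — 3 equivalence classes.

3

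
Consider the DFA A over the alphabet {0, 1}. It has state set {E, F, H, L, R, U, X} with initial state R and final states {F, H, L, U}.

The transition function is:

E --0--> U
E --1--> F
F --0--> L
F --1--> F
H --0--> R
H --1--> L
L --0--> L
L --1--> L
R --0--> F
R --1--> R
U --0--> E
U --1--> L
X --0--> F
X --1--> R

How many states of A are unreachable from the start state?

4

No path from R leads to E, H, U, X; the other 3 states are all reachable.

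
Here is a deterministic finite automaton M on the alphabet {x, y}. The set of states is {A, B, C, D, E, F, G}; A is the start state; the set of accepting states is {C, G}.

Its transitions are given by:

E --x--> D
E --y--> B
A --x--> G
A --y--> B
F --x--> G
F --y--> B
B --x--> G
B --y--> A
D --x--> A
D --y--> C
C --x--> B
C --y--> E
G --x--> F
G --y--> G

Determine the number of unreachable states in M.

3

BFS from A reaches {A, B, F, G}; the 3 state(s) C, D, E are never visited.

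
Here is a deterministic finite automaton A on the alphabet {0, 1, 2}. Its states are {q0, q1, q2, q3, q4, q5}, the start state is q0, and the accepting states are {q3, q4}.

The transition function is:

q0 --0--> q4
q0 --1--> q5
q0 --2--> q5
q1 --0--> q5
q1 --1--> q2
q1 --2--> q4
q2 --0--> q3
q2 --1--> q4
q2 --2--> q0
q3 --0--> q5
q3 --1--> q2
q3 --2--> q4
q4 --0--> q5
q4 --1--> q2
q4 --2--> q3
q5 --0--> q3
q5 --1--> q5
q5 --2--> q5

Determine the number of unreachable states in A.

1

Starting at q0 and following transitions, the reachable set is {q0, q2, q3, q4, q5}. That leaves q1 unreachable — 1 in total.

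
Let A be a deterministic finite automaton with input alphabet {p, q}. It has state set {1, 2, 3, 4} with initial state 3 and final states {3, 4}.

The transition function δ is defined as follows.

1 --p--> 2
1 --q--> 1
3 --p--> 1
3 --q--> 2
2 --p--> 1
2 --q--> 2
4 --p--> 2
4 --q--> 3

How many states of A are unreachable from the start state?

1

Starting at 3 and following transitions, the reachable set is {1, 2, 3}. That leaves 4 unreachable — 1 in total.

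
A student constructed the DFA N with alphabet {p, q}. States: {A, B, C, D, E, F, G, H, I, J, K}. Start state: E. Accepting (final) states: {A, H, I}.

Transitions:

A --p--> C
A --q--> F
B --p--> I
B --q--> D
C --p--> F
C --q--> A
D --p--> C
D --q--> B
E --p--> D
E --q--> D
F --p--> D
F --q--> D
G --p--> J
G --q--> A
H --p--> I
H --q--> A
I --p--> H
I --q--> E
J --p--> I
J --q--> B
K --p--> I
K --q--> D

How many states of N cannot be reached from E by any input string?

3

No path from E leads to G, J, K; the other 8 states are all reachable.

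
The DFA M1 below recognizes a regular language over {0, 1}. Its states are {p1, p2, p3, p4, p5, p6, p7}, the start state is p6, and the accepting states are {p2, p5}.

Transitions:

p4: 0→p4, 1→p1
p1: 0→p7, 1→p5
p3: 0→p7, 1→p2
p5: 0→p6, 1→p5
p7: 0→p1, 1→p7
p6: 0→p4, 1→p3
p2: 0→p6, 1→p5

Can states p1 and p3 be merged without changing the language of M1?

Yes

Every state is reachable, so we keep all 7.
P0 = {p2,p5} | {p1,p3,p4,p6,p7}.
On input 1, block {p1,p3,p4,p6,p7} splits into {p4,p6,p7} and {p1,p3}.
Split {p4,p6,p7} by δ(·,0) → {p4,p6} and {p7}.
The partition is now stable with 4 blocks: {p2,p5} | {p4,p6} | {p1,p3} | {p7}.
p1 and p3 lie in the same block of the stable partition, so they are equivalent — no string distinguishes them.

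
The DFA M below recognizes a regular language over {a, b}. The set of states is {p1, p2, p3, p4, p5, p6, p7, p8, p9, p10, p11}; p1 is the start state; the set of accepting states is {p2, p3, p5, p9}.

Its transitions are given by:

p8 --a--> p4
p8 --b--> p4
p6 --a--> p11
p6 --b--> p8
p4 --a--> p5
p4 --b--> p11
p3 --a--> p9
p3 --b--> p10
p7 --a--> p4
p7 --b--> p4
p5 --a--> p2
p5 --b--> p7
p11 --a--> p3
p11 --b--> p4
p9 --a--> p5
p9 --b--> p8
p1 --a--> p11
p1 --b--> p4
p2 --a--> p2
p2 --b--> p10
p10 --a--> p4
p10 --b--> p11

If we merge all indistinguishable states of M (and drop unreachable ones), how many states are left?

3

Reachable states from the start: {p1,p2,p3,p4,p5,p7,p8,p9,p10,p11}. Unreachable: {p6} — drop them.
Initial partition by acceptance: {p2,p3,p5,p9} | {p1,p4,p7,p8,p10,p11}.
On input a, block {p1,p4,p7,p8,p10,p11} splits into {p1,p7,p8,p10} and {p4,p11}.
The partition is now stable with 3 blocks: {p2,p3,p5,p9} | {p1,p7,p8,p10} | {p4,p11}.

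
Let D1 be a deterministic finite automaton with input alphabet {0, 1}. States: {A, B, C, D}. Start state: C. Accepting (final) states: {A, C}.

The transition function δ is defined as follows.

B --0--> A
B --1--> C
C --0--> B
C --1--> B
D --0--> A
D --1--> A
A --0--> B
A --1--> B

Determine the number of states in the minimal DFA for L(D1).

First remove the unreachable states {D}; 3 states remain.
P0 = {A,C} | {B}.
Stable partition: {A,C} | {B} — 2 equivalence classes.

2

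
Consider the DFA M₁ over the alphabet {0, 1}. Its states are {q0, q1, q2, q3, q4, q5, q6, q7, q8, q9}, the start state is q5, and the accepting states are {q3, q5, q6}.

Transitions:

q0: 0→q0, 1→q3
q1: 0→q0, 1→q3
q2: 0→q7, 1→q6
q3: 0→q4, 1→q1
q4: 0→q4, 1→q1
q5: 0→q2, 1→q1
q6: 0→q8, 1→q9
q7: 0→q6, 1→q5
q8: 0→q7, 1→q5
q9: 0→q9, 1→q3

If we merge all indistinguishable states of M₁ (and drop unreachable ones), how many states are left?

Every state is reachable, so we keep all 10.
Start with accepting vs non-accepting: {q3,q5,q6} | {q0,q1,q2,q4,q7,q8,q9}.
On input 0, block {q0,q1,q2,q4,q7,q8,q9} splits into {q0,q1,q2,q4,q8,q9} and {q7}.
Refine {q0,q1,q2,q4,q8,q9} on symbol 0: members go to different blocks, giving {q0,q1,q4,q9} and {q2,q8}.
On input 0, block {q3,q5,q6} splits into {q5,q6} and {q3}.
Refine {q0,q1,q4,q9} on symbol 1: members go to different blocks, giving {q0,q1,q9} and {q4}.
The partition is now stable with 6 blocks: {q5,q6} | {q0,q1,q9} | {q7} | {q2,q8} | {q3} | {q4}.

6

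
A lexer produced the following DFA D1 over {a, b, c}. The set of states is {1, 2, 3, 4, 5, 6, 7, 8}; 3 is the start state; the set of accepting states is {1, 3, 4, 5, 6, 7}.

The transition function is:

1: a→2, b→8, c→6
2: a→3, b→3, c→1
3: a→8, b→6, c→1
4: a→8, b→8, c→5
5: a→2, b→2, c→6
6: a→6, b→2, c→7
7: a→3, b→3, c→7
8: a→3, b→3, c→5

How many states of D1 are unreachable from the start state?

Starting at 3 and following transitions, the reachable set is {1, 2, 3, 5, 6, 7, 8}. That leaves 4 unreachable — 1 in total.

1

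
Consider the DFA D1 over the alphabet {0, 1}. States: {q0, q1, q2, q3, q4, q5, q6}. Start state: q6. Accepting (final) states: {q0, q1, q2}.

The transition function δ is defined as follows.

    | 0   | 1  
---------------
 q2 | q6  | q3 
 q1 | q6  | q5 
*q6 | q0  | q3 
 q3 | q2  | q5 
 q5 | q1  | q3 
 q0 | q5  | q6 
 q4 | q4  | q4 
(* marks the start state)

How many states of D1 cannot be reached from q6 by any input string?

1

Starting at q6 and following transitions, the reachable set is {q0, q1, q2, q3, q5, q6}. That leaves q4 unreachable — 1 in total.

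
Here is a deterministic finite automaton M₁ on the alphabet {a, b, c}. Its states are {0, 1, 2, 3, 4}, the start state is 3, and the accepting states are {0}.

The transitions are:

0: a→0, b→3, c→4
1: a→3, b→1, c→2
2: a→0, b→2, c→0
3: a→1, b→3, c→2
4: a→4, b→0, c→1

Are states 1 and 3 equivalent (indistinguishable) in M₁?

Yes

Every state is reachable, so we keep all 5.
Start with accepting vs non-accepting: {0} | {1,2,3,4}.
Split {1,2,3,4} by δ(·,a) → {1,3,4} and {2}.
Refine {1,3,4} on symbol b: members go to different blocks, giving {1,3} and {4}.
The partition is now stable with 4 blocks: {0} | {1,3} | {2} | {4}.
1 and 3 lie in the same block of the stable partition, so they are equivalent — no string distinguishes them.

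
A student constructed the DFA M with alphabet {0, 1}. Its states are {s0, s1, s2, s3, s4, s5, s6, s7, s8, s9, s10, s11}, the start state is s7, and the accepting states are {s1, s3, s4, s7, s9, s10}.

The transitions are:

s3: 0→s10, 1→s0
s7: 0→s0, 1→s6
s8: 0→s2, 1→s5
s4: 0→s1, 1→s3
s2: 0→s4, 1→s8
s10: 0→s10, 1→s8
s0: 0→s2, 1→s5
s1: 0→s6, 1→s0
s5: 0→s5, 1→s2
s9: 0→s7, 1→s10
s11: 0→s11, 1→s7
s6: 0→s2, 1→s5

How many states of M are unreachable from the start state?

2

BFS from s7 reaches {s0, s1, s2, s3, s4, s5, s6, s7, s8, s10}; the 2 state(s) s9, s11 are never visited.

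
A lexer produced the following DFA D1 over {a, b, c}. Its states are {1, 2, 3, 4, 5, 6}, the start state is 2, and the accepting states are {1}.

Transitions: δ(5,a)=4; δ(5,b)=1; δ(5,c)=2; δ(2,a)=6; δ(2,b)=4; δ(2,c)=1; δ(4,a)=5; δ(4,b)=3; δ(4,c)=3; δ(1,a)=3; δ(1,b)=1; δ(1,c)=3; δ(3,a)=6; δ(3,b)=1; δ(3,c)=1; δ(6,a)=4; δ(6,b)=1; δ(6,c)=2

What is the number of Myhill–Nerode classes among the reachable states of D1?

Every state is reachable, so we keep all 6.
Start with accepting vs non-accepting: {1} | {2,3,4,5,6}.
On input b, block {2,3,4,5,6} splits into {3,5,6} and {2,4}.
Refine {3,5,6} on symbol a: members go to different blocks, giving {5,6} and {3}.
Split {2,4} by δ(·,b) → {2} and {4}.
The partition is now stable with 5 blocks: {1} | {5,6} | {2} | {3} | {4}.

5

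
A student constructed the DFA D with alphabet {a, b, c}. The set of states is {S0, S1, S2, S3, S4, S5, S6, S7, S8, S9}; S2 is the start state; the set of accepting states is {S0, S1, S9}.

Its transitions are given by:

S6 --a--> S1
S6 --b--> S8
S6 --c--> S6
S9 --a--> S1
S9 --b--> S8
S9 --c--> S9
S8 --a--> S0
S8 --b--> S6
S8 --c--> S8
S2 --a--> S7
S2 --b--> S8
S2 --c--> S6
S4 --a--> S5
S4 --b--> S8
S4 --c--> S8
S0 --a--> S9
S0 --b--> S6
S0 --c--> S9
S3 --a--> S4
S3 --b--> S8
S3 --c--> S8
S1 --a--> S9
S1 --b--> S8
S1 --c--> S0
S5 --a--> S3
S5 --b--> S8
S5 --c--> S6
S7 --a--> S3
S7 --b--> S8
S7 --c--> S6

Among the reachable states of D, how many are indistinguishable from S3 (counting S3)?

5

Every state is reachable, so we keep all 10.
P0 = {S0,S1,S9} | {S2,S3,S4,S5,S6,S7,S8}.
Split {S2,S3,S4,S5,S6,S7,S8} by δ(·,a) → {S2,S3,S4,S5,S7} and {S6,S8}.
No further refinement is possible. Final partition (3 blocks): {S0,S1,S9} | {S2,S3,S4,S5,S7} | {S6,S8}.
State S3 belongs to the block {S2,S3,S4,S5,S7}, which has 5 states.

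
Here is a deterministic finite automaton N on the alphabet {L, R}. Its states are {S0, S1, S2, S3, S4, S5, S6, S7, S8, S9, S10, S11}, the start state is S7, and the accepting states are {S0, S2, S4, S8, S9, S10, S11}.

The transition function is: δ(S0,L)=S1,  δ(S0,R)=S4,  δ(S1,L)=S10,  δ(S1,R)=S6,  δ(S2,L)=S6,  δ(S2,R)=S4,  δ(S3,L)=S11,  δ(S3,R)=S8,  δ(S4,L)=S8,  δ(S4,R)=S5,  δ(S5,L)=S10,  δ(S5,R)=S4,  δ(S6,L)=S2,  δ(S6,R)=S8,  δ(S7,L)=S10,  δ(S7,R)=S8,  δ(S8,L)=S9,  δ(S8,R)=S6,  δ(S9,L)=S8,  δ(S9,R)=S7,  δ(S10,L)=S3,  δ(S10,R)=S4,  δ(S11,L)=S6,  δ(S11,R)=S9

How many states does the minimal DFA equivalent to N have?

States {S0,S1} cannot be reached from the start state, so discard them.
Initial partition by acceptance: {S2,S4,S8,S9,S10,S11} | {S3,S5,S6,S7}.
Split {S2,S4,S8,S9,S10,S11} by δ(·,L) → {S2,S10,S11} and {S4,S8,S9}.
No further refinement is possible. Final partition (3 blocks): {S2,S10,S11} | {S3,S5,S6,S7} | {S4,S8,S9}.

3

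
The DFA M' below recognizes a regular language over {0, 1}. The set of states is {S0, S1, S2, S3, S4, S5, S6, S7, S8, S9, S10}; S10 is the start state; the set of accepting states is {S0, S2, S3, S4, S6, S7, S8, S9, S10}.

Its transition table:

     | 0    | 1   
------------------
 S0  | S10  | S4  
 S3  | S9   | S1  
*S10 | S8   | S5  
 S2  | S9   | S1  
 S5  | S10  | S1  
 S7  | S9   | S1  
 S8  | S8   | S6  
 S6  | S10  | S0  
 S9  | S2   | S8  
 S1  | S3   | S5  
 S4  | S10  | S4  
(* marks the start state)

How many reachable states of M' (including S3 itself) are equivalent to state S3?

First remove the unreachable states {S7}; 10 states remain.
Initial partition by acceptance: {S0,S2,S3,S4,S6,S8,S9,S10} | {S1,S5}.
Split {S0,S2,S3,S4,S6,S8,S9,S10} by δ(·,1) → {S0,S4,S6,S8,S9} and {S2,S3,S10}.
Refine {S0,S4,S6,S8,S9} on symbol 0: members go to different blocks, giving {S0,S4,S6,S9} and {S8}.
Split {S0,S4,S6,S9} by δ(·,1) → {S0,S4,S6} and {S9}.
On input 0, block {S2,S3,S10} splits into {S2,S3} and {S10}.
On input 0, block {S1,S5} splits into {S1} and {S5}.
The partition is now stable with 7 blocks: {S0,S4,S6} | {S1} | {S2,S3} | {S8} | {S9} | {S10} | {S5}.
State S3 belongs to the block {S2,S3}, which has 2 states.

2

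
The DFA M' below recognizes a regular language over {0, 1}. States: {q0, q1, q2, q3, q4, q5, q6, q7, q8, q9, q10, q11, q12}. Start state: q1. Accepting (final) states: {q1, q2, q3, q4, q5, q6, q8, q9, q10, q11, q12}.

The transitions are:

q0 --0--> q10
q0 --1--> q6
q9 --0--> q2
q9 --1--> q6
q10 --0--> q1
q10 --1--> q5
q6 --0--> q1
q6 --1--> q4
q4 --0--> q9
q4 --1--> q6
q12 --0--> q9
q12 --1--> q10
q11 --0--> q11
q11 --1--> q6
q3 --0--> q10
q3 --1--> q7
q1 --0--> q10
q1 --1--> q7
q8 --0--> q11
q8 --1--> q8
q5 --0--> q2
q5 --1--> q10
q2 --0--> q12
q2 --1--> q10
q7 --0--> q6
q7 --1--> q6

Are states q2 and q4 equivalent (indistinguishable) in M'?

First remove the unreachable states {q0,q3,q8,q11}; 9 states remain.
P0 = {q1,q2,q4,q5,q6,q9,q10,q12} | {q7}.
On input 1, block {q1,q2,q4,q5,q6,q9,q10,q12} splits into {q2,q4,q5,q6,q9,q10,q12} and {q1}.
On input 0, block {q2,q4,q5,q6,q9,q10,q12} splits into {q2,q4,q5,q9,q12} and {q6,q10}.
The partition is now stable with 4 blocks: {q2,q4,q5,q9,q12} | {q7} | {q1} | {q6,q10}.
q2 and q4 lie in the same block of the stable partition, so they are equivalent — no string distinguishes them.

Yes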